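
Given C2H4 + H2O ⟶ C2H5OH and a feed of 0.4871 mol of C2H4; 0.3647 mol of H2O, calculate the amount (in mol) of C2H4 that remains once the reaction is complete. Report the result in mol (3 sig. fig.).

n(C2H4) = 0.4871 mol
n(H2O) = 0.3647 mol
n/ν for C2H4 = 0.4871/1 = 0.4871
n/ν for H2O = 0.3647/1 = 0.3647
Smallest n/ν is H2O → limiting reagent.
C2H4 consumed = (1/1) × 0.3647 = 0.3647 mol
C2H4 remaining = 0.4871 − 0.3647 = 0.1224 mol

0.122 mol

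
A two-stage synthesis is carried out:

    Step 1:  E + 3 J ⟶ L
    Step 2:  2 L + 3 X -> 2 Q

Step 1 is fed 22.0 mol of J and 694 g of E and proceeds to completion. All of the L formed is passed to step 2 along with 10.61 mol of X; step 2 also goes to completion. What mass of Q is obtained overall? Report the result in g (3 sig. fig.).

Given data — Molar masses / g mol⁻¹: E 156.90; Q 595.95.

Step 1:
n(J) = 22.00 mol
n(E) = 694.0 / 156.90 = 4.423 mol
n/ν for J = 22.00/3 = 7.333
n/ν for E = 4.423/1 = 4.423
Smallest n/ν is E → limiting reagent.
n(L) produced = (1/1) × 4.423 = 4.423 mol
Step 2:
n(L) available = 4.423 mol
n(X) = 10.61 mol
n/ν for L = 4.423/2 = 2.212
n/ν for X = 10.61/3 = 3.537
Smallest n/ν is L → limiting reagent.
n(Q) = (2/2) × 4.423 = 4.423 mol
mass = 4.423 × 595.95 = 2636 g

2640 g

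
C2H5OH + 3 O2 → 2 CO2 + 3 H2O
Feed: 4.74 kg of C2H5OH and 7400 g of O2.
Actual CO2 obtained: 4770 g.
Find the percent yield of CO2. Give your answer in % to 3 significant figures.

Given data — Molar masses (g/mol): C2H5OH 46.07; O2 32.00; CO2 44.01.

n(C2H5OH) = 4.740×1000 / 46.07 = 102.9 mol
n(O2) = 7400 / 32.00 = 231.3 mol
n/ν for C2H5OH = 102.9/1 = 102.9
n/ν for O2 = 231.3/3 = 77.10
Smallest n/ν is O2 → limiting reagent.
theoretical n(CO2) = (2/3) × 231.3 = 154.2 mol → 6786 g
% yield = 4770 / 6786 × 100 = 70.29 %

70.3 %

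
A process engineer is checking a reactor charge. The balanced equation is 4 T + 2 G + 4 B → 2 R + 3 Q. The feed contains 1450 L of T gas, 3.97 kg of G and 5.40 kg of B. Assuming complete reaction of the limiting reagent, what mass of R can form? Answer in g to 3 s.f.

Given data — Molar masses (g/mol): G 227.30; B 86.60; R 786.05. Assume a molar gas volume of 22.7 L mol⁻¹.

13700 g

n(T) = 1450 / 22.7 = 63.88 mol
n(G) = 3.970×1000 / 227.30 = 17.47 mol
n(B) = 5.400×1000 / 86.60 = 62.36 mol
n/ν → T: 15.97, G: 8.735, B: 15.59; G is limiting.
n(R) = (2/2) × 17.47 = 17.47 mol
mass = 17.47 × 786.05 = 13730 g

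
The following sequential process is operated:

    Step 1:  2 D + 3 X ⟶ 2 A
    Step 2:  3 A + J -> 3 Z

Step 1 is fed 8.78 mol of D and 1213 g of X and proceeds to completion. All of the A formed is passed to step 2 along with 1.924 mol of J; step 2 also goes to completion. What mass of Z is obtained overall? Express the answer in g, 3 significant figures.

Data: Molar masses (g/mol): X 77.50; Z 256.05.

Step 1:
n(D) = 8.780 mol
n(X) = 1213 / 77.50 = 15.65 mol
n/ν for D = 8.780/2 = 4.390
n/ν for X = 15.65/3 = 5.217
Smallest n/ν is D → limiting reagent.
n(A) produced = (2/2) × 8.780 = 8.780 mol
Step 2:
n(A) available = 8.780 mol
n(J) = 1.924 mol
n/ν for A = 8.780/3 = 2.927
n/ν for J = 1.924/1 = 1.924
Smallest n/ν is J → limiting reagent.
n(Z) = (3/1) × 1.924 = 5.772 mol
mass = 5.772 × 256.05 = 1478 g

1480 g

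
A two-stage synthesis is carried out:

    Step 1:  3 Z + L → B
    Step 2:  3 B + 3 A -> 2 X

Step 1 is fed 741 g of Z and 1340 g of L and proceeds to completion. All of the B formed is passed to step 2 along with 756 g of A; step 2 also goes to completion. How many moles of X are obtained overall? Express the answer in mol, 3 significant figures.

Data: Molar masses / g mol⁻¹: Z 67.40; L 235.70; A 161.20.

Step 1:
n(Z) = 741.0 / 67.40 = 10.99 mol
n(L) = 1340 / 235.70 = 5.685 mol
n/ν for Z = 10.99/3 = 3.663
n/ν for L = 5.685/1 = 5.685
Smallest n/ν is Z → limiting reagent.
n(B) produced = (1/3) × 10.99 = 3.663 mol
Step 2:
n(B) available = 3.663 mol
n(A) = 756.0 / 161.20 = 4.690 mol
n/ν for B = 3.663/3 = 1.221
n/ν for A = 4.690/3 = 1.563
Smallest n/ν is B → limiting reagent.
n(X) = (2/3) × 3.663 = 2.442 mol

2.44 mol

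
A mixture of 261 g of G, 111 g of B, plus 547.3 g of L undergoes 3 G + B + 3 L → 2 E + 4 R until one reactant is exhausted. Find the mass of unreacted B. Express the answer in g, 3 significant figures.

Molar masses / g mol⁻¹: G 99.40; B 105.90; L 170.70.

n(G) = 261.0 / 99.40 = 2.626 mol
n(B) = 111.0 / 105.90 = 1.048 mol
n(L) = 547.3 / 170.70 = 3.206 mol
n/ν for G = 2.626/3 = 0.8753
n/ν for B = 1.048/1 = 1.048
n/ν for L = 3.206/3 = 1.069
Smallest n/ν is G → limiting reagent.
B consumed = (1/3) × 2.626 = 0.8753 mol
B remaining = 1.048 − 0.8753 = 0.1727 mol
mass = 0.1727 × 105.90 = 18.29 g

18.3 g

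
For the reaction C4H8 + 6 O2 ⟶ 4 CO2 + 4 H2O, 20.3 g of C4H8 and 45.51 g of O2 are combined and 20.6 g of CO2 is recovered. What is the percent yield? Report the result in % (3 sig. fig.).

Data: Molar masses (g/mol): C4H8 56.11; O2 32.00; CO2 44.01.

49.4 %

n(C4H8) = 20.30 / 56.11 = 0.3618 mol
n(O2) = 45.51 / 32.00 = 1.422 mol
n/ν for C4H8 = 0.3618/1 = 0.3618
n/ν for O2 = 1.422/6 = 0.2370
Smallest n/ν is O2 → limiting reagent.
theoretical n(CO2) = (4/6) × 1.422 = 0.9480 mol → 41.72 g
% yield = 20.6 / 41.72 × 100 = 49.38 %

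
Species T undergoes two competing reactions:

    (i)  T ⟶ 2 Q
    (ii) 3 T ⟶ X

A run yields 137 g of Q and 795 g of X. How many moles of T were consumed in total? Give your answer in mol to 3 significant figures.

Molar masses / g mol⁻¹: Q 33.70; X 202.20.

13.8 mol

n(Q) = 137 / 33.70 = 4.065 mol
n(X) = 795 / 202.20 = 3.932 mol
n(T) via (i) = (1/2)×4.065 = 2.033 mol
n(T) via (ii) = (3/1)×3.932 = 11.80 mol
total n(T) = 2.033 + 11.80 = 13.83 mol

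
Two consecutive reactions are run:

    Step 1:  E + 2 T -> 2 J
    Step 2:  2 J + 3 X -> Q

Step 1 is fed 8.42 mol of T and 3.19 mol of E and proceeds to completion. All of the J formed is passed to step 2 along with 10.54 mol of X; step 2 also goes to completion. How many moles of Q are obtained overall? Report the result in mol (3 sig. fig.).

Step 1:
n(T) = 8.420 mol
n(E) = 3.190 mol
n/ν for T = 8.420/2 = 4.210
n/ν for E = 3.190/1 = 3.190
Smallest n/ν is E → limiting reagent.
n(J) produced = (2/1) × 3.190 = 6.380 mol
Step 2:
n(J) available = 6.380 mol
n(X) = 10.54 mol
n/ν for J = 6.380/2 = 3.190
n/ν for X = 10.54/3 = 3.513
Smallest n/ν is J → limiting reagent.
n(Q) = (1/2) × 6.380 = 3.190 mol

3.19 mol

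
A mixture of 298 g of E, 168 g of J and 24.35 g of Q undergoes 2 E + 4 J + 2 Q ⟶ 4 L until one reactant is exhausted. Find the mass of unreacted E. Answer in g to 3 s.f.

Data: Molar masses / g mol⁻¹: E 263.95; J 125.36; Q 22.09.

121 g

n(E) = 298.0 / 263.95 = 1.129 mol
n(J) = 168.0 / 125.36 = 1.340 mol
n(Q) = 24.35 / 22.09 = 1.102 mol
n/ν for E = 1.129/2 = 0.5645
n/ν for J = 1.340/4 = 0.3350
n/ν for Q = 1.102/2 = 0.5510
Smallest n/ν is J → limiting reagent.
E consumed = (2/4) × 1.340 = 0.6700 mol
E remaining = 1.129 − 0.6700 = 0.4590 mol
mass = 0.4590 × 263.95 = 121.2 g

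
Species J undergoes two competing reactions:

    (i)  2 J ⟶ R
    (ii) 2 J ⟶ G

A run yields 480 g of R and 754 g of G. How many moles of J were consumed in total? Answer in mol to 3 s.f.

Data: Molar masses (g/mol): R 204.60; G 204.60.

n(R) = 480 / 204.60 = 2.346 mol
n(G) = 754 / 204.60 = 3.685 mol
n(J) via (i) = (2/1)×2.346 = 4.692 mol
n(J) via (ii) = (2/1)×3.685 = 7.370 mol
total n(J) = 4.692 + 7.370 = 12.06 mol

12.1 mol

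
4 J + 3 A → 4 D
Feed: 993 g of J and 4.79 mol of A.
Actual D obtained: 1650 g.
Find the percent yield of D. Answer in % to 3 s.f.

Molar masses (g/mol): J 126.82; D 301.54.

85.7 %

n(J) = 993.0 / 126.82 = 7.830 mol
n(A) = 4.790 mol
n/ν → J: 1.958, A: 1.597; A is limiting.
theoretical n(D) = (4/3) × 4.790 = 6.387 mol → 1926 g
% yield = 1650 / 1926 × 100 = 85.67 %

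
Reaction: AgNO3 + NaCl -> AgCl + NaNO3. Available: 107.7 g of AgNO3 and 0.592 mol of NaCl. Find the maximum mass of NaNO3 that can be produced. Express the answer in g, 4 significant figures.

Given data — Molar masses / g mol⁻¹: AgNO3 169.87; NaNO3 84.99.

n(AgNO3) = 107.7 / 169.87 = 0.6340 mol
n(NaCl) = 0.5920 mol
n/ν for AgNO3 = 0.6340/1 = 0.6340
n/ν for NaCl = 0.5920/1 = 0.5920
Smallest n/ν is NaCl → limiting reagent.
n(NaNO3) = (1/1) × 0.5920 = 0.5920 mol
mass = 0.5920 × 84.99 = 50.31 g

50.31 g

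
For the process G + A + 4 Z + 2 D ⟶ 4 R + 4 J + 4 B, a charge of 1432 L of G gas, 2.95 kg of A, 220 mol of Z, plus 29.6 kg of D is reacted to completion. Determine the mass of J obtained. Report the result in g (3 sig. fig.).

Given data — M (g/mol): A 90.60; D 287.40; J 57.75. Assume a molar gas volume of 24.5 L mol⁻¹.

n(G) = 1432 / 24.5 = 58.45 mol
n(A) = 2.950×1000 / 90.60 = 32.56 mol
n(Z) = 220.0 mol
n(D) = 29.60×1000 / 287.40 = 103.0 mol
n/ν for G = 58.45/1 = 58.45
n/ν for A = 32.56/1 = 32.56
n/ν for Z = 220.0/4 = 55.00
n/ν for D = 103.0/2 = 51.50
Smallest n/ν is A → limiting reagent.
n(J) = (4/1) × 32.56 = 130.2 mol
mass = 130.2 × 57.75 = 7519 g

7520 g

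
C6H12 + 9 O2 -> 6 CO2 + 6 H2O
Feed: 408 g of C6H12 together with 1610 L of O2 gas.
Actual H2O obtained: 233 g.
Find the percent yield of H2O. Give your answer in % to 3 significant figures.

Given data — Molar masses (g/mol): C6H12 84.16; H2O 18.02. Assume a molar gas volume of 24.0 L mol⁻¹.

44.5 %

n(C6H12) = 408.0 / 84.16 = 4.848 mol
n(O2) = 1610 / 24.0 = 67.08 mol
n/ν for C6H12 = 4.848/1 = 4.848
n/ν for O2 = 67.08/9 = 7.453
Smallest n/ν is C6H12 → limiting reagent.
theoretical n(H2O) = (6/1) × 4.848 = 29.09 mol → 524.2 g
% yield = 233 / 524.2 × 100 = 44.45 %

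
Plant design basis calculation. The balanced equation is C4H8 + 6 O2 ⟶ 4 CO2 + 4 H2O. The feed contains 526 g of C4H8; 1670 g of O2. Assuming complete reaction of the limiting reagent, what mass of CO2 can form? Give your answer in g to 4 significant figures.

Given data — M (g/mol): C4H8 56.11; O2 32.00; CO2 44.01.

n(C4H8) = 526.0 / 56.11 = 9.374 mol
n(O2) = 1670 / 32.00 = 52.19 mol
n/ν for C4H8 = 9.374/1 = 9.374
n/ν for O2 = 52.19/6 = 8.698
Smallest n/ν is O2 → limiting reagent.
n(CO2) = (4/6) × 52.19 = 34.79 mol
mass = 34.79 × 44.01 = 1531 g

1531 g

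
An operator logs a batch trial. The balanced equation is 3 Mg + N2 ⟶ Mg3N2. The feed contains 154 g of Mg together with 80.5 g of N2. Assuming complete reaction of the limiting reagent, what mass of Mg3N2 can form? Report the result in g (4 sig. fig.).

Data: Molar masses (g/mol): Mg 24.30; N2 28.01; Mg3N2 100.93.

n(Mg) = 154.0 / 24.30 = 6.337 mol
n(N2) = 80.50 / 28.01 = 2.874 mol
n/ν for Mg = 6.337/3 = 2.112
n/ν for N2 = 2.874/1 = 2.874
Smallest n/ν is Mg → limiting reagent.
n(Mg3N2) = (1/3) × 6.337 = 2.112 mol
mass = 2.112 × 100.93 = 213.2 g

213.2 g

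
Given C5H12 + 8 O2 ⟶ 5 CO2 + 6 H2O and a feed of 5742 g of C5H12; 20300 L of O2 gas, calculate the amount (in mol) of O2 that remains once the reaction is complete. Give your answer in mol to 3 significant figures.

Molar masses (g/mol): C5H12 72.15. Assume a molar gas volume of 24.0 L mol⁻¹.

n(C5H12) = 5742 / 72.15 = 79.58 mol
n(O2) = 20300 / 24.0 = 845.8 mol
n/ν for C5H12 = 79.58/1 = 79.58
n/ν for O2 = 845.8/8 = 105.7
Smallest n/ν is C5H12 → limiting reagent.
O2 consumed = (8/1) × 79.58 = 636.6 mol
O2 remaining = 845.8 − 636.6 = 209.2 mol

209 mol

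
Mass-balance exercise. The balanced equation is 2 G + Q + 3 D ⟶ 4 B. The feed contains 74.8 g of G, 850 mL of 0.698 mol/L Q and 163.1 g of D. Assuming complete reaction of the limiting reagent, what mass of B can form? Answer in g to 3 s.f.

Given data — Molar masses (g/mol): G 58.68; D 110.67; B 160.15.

n(G) = 74.80 / 58.68 = 1.275 mol
n(Q) = 0.698 × 850.0/1000 = 0.5933 mol
n(D) = 163.1 / 110.67 = 1.474 mol
n/ν for G = 1.275/2 = 0.6375
n/ν for Q = 0.5933/1 = 0.5933
n/ν for D = 1.474/3 = 0.4913
Smallest n/ν is D → limiting reagent.
n(B) = (4/3) × 1.474 = 1.965 mol
mass = 1.965 × 160.15 = 314.7 g

315 g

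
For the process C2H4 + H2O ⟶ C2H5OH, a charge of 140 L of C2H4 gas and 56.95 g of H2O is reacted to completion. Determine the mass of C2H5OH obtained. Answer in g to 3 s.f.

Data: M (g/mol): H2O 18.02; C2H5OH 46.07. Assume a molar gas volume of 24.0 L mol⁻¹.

n(C2H4) = 140.0 / 24.0 = 5.833 mol
n(H2O) = 56.95 / 18.02 = 3.160 mol
n/ν → C2H4: 5.833, H2O: 3.160; H2O is limiting.
n(C2H5OH) = (1/1) × 3.160 = 3.160 mol
mass = 3.160 × 46.07 = 145.6 g

146 g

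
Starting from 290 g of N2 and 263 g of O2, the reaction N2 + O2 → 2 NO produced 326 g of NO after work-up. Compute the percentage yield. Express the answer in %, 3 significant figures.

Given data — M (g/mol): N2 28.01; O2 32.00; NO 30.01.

n(N2) = 290.0 / 28.01 = 10.35 mol
n(O2) = 263.0 / 32.00 = 8.219 mol
n/ν for N2 = 10.35/1 = 10.35
n/ν for O2 = 8.219/1 = 8.219
Smallest n/ν is O2 → limiting reagent.
theoretical n(NO) = (2/1) × 8.219 = 16.44 mol → 493.4 g
% yield = 326 / 493.4 × 100 = 66.07 %

66.1 %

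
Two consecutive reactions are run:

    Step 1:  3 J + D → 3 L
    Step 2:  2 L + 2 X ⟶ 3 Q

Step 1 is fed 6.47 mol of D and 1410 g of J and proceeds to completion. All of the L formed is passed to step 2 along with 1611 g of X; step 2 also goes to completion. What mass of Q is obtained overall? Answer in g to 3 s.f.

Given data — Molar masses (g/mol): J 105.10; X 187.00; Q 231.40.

Step 1:
n(D) = 6.470 mol
n(J) = 1410 / 105.10 = 13.42 mol
n/ν for D = 6.470/1 = 6.470
n/ν for J = 13.42/3 = 4.473
Smallest n/ν is J → limiting reagent.
n(L) produced = (3/3) × 13.42 = 13.42 mol
Step 2:
n(L) available = 13.42 mol
n(X) = 1611 / 187.00 = 8.615 mol
n/ν for L = 13.42/2 = 6.710
n/ν for X = 8.615/2 = 4.308
Smallest n/ν is X → limiting reagent.
n(Q) = (3/2) × 8.615 = 12.92 mol
mass = 12.92 × 231.40 = 2990 g

2990 g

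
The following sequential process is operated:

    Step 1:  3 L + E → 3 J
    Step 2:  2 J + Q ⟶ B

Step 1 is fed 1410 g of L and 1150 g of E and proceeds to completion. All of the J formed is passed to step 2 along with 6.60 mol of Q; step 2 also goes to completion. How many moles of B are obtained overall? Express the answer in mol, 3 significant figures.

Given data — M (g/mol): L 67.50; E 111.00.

6.60 mol

Step 1:
n(L) = 1410 / 67.50 = 20.89 mol
n(E) = 1150 / 111.00 = 10.36 mol
n/ν for L = 20.89/3 = 6.963
n/ν for E = 10.36/1 = 10.36
Smallest n/ν is L → limiting reagent.
n(J) produced = (3/3) × 20.89 = 20.89 mol
Step 2:
n(J) available = 20.89 mol
n(Q) = 6.600 mol
n/ν for J = 20.89/2 = 10.45
n/ν for Q = 6.600/1 = 6.600
Smallest n/ν is Q → limiting reagent.
n(B) = (1/1) × 6.600 = 6.600 mol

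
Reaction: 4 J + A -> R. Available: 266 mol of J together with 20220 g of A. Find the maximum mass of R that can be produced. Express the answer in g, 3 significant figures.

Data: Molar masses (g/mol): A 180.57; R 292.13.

n(J) = 266.0 mol
n(A) = 20220 / 180.57 = 112.0 mol
n/ν for J = 266.0/4 = 66.50
n/ν for A = 112.0/1 = 112.0
Smallest n/ν is J → limiting reagent.
n(R) = (1/4) × 266.0 = 66.50 mol
mass = 66.50 × 292.13 = 19430 g

19400 g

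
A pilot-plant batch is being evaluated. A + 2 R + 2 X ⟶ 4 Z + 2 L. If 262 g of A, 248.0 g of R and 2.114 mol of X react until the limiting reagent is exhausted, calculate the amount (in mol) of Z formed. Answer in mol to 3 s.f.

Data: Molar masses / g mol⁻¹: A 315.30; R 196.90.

2.52 mol

n(A) = 262.0 / 315.30 = 0.8310 mol
n(R) = 248.0 / 196.90 = 1.260 mol
n(X) = 2.114 mol
n/ν for A = 0.8310/1 = 0.8310
n/ν for R = 1.260/2 = 0.6300
n/ν for X = 2.114/2 = 1.057
Smallest n/ν is R → limiting reagent.
n(Z) = (4/2) × 1.260 = 2.520 mol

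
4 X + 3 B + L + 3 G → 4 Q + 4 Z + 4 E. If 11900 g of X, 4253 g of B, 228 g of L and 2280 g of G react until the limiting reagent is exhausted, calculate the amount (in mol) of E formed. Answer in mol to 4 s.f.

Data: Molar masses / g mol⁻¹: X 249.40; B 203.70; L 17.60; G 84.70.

27.84 mol

n(X) = 11900 / 249.40 = 47.71 mol
n(B) = 4253 / 203.70 = 20.88 mol
n(L) = 228.0 / 17.60 = 12.95 mol
n(G) = 2280 / 84.70 = 26.92 mol
n/ν for X = 47.71/4 = 11.93
n/ν for B = 20.88/3 = 6.960
n/ν for L = 12.95/1 = 12.95
n/ν for G = 26.92/3 = 8.973
Smallest n/ν is B → limiting reagent.
n(E) = (4/3) × 20.88 = 27.84 mol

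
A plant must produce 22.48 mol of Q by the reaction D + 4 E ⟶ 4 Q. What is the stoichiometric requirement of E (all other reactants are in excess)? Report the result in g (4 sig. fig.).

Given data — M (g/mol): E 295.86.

6651 g

n(Q) = 22.48 mol
n(E) = (4/4) × 22.48 = 22.48 mol
mass = 22.48 × 295.86 = 6651 g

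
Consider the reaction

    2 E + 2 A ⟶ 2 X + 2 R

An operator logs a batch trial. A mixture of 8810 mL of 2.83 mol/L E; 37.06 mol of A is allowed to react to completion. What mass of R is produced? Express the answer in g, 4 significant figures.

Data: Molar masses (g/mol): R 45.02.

n(E) = 2.83 × 8810/1000 = 24.93 mol
n(A) = 37.06 mol
n/ν → E: 12.47, A: 18.53; E is limiting.
n(R) = (2/2) × 24.93 = 24.93 mol
mass = 24.93 × 45.02 = 1122 g

1122 g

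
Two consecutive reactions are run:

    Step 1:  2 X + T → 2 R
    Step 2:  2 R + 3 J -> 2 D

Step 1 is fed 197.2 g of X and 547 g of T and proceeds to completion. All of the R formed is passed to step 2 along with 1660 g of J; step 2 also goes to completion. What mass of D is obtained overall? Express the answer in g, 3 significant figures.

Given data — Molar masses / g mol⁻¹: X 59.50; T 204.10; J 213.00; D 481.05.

Step 1:
n(X) = 197.2 / 59.50 = 3.314 mol
n(T) = 547.0 / 204.10 = 2.680 mol
n/ν → X: 1.657, T: 2.680; X is limiting.
n(R) produced = (2/2) × 3.314 = 3.314 mol
Step 2:
n(R) available = 3.314 mol
n(J) = 1660 / 213.00 = 7.793 mol
n/ν → R: 1.657, J: 2.598; R is limiting.
n(D) = (2/2) × 3.314 = 3.314 mol
mass = 3.314 × 481.05 = 1594 g

1590 g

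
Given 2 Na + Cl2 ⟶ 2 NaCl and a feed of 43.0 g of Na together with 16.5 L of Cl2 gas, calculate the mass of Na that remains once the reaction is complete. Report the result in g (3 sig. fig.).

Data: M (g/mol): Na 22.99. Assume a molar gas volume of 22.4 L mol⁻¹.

9.13 g

n(Na) = 43.00 / 22.99 = 1.870 mol
n(Cl2) = 16.50 / 22.4 = 0.7366 mol
n/ν for Na = 1.870/2 = 0.9350
n/ν for Cl2 = 0.7366/1 = 0.7366
Smallest n/ν is Cl2 → limiting reagent.
Na consumed = (2/1) × 0.7366 = 1.473 mol
Na remaining = 1.870 − 1.473 = 0.3970 mol
mass = 0.3970 × 22.99 = 9.127 g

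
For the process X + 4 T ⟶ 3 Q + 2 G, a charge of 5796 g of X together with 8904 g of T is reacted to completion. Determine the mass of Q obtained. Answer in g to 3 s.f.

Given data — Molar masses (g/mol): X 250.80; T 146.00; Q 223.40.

10200 g

n(X) = 5796 / 250.80 = 23.11 mol
n(T) = 8904 / 146.00 = 60.99 mol
n/ν for X = 23.11/1 = 23.11
n/ν for T = 60.99/4 = 15.25
Smallest n/ν is T → limiting reagent.
n(Q) = (3/4) × 60.99 = 45.74 mol
mass = 45.74 × 223.40 = 10220 g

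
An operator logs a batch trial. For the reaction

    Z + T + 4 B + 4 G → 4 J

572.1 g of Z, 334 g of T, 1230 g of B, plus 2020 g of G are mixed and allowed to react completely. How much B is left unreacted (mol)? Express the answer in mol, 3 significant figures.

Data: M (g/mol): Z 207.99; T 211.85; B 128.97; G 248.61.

3.23 mol

n(Z) = 572.1 / 207.99 = 2.751 mol
n(T) = 334.0 / 211.85 = 1.577 mol
n(B) = 1230 / 128.97 = 9.537 mol
n(G) = 2020 / 248.61 = 8.125 mol
n/ν → Z: 2.751, T: 1.577, B: 2.384, G: 2.031; T is limiting.
B consumed = (4/1) × 1.577 = 6.308 mol
B remaining = 9.537 − 6.308 = 3.229 mol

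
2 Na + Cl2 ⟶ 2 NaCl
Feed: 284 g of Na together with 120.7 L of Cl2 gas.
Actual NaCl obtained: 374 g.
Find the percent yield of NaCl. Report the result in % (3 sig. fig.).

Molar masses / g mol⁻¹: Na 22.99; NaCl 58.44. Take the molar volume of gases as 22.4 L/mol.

59.4 %

n(Na) = 284.0 / 22.99 = 12.35 mol
n(Cl2) = 120.7 / 22.4 = 5.388 mol
n/ν for Na = 12.35/2 = 6.175
n/ν for Cl2 = 5.388/1 = 5.388
Smallest n/ν is Cl2 → limiting reagent.
theoretical n(NaCl) = (2/1) × 5.388 = 10.78 mol → 630.0 g
% yield = 374 / 630.0 × 100 = 59.37 %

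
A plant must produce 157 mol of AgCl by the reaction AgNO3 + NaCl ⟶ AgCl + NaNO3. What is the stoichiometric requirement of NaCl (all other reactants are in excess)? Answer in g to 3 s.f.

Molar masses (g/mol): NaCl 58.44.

n(AgCl) = 157.0 mol
n(NaCl) = (1/1) × 157.0 = 157.0 mol
mass = 157.0 × 58.44 = 9175 g

9180 g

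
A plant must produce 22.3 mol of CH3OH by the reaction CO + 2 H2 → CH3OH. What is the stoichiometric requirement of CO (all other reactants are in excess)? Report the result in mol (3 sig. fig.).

22.3 mol

n(CH3OH) = 22.30 mol
n(CO) = (1/1) × 22.30 = 22.30 mol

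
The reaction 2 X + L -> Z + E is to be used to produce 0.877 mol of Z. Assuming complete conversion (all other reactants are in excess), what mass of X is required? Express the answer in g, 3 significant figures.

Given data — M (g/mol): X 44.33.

77.8 g

n(Z) = 0.8770 mol
n(X) = (2/1) × 0.8770 = 1.754 mol
mass = 1.754 × 44.33 = 77.75 g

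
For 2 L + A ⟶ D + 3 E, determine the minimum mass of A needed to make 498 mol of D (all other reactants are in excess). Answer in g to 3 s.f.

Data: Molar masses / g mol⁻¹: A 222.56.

n(D) = 498.0 mol
n(A) = (1/1) × 498.0 = 498.0 mol
mass = 498.0 × 222.56 = 110800 g

111000 g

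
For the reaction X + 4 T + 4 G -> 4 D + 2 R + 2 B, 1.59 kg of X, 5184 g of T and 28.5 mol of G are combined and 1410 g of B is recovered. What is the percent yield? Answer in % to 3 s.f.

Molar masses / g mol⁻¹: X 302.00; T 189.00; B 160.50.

83.4 %

n(X) = 1.590×1000 / 302.00 = 5.265 mol
n(T) = 5184 / 189.00 = 27.43 mol
n(G) = 28.50 mol
n/ν for X = 5.265/1 = 5.265
n/ν for T = 27.43/4 = 6.858
n/ν for G = 28.50/4 = 7.125
Smallest n/ν is X → limiting reagent.
theoretical n(B) = (2/1) × 5.265 = 10.53 mol → 1690 g
% yield = 1410 / 1690 × 100 = 83.43 %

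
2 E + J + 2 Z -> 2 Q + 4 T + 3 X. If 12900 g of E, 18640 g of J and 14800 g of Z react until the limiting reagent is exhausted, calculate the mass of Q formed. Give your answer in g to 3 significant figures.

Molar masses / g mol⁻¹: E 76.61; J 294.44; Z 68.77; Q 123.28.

15600 g

n(E) = 12900 / 76.61 = 168.4 mol
n(J) = 18640 / 294.44 = 63.31 mol
n(Z) = 14800 / 68.77 = 215.2 mol
n/ν for E = 168.4/2 = 84.20
n/ν for J = 63.31/1 = 63.31
n/ν for Z = 215.2/2 = 107.6
Smallest n/ν is J → limiting reagent.
n(Q) = (2/1) × 63.31 = 126.6 mol
mass = 126.6 × 123.28 = 15610 g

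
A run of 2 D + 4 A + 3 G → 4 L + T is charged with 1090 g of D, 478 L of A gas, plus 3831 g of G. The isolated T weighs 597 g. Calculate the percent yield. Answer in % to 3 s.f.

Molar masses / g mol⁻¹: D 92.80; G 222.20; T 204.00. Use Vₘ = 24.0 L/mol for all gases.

n(D) = 1090 / 92.80 = 11.75 mol
n(A) = 478.0 / 24.0 = 19.92 mol
n(G) = 3831 / 222.20 = 17.24 mol
n/ν for D = 11.75/2 = 5.875
n/ν for A = 19.92/4 = 4.980
n/ν for G = 17.24/3 = 5.747
Smallest n/ν is A → limiting reagent.
theoretical n(T) = (1/4) × 19.92 = 4.980 mol → 1016 g
% yield = 597 / 1016 × 100 = 58.76 %

58.8 %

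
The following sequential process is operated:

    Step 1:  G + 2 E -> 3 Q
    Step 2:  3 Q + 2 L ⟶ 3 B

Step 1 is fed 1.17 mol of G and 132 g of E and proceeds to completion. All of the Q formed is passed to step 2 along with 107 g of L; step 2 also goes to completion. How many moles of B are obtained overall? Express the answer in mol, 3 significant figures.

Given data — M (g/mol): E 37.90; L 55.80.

2.88 mol

Step 1:
n(G) = 1.170 mol
n(E) = 132.0 / 37.90 = 3.483 mol
n/ν for G = 1.170/1 = 1.170
n/ν for E = 3.483/2 = 1.742
Smallest n/ν is G → limiting reagent.
n(Q) produced = (3/1) × 1.170 = 3.510 mol
Step 2:
n(Q) available = 3.510 mol
n(L) = 107.0 / 55.80 = 1.918 mol
n/ν for Q = 3.510/3 = 1.170
n/ν for L = 1.918/2 = 0.9590
Smallest n/ν is L → limiting reagent.
n(B) = (3/2) × 1.918 = 2.877 mol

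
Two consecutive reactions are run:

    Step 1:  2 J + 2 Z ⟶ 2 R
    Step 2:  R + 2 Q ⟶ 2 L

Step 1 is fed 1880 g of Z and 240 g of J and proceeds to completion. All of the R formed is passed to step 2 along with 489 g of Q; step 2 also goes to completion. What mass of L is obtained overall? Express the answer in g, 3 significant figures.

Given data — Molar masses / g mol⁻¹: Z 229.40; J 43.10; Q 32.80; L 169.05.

1880 g

Step 1:
n(Z) = 1880 / 229.40 = 8.195 mol
n(J) = 240.0 / 43.10 = 5.568 mol
n/ν → Z: 4.098, J: 2.784; J is limiting.
n(R) produced = (2/2) × 5.568 = 5.568 mol
Step 2:
n(R) available = 5.568 mol
n(Q) = 489.0 / 32.80 = 14.91 mol
n/ν → R: 5.568, Q: 7.455; R is limiting.
n(L) = (2/1) × 5.568 = 11.14 mol
mass = 11.14 × 169.05 = 1883 g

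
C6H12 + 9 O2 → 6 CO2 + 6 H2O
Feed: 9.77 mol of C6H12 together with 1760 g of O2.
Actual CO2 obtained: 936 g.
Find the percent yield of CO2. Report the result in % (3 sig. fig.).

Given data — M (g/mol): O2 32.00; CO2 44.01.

n(C6H12) = 9.770 mol
n(O2) = 1760 / 32.00 = 55.00 mol
n/ν for C6H12 = 9.770/1 = 9.770
n/ν for O2 = 55.00/9 = 6.111
Smallest n/ν is O2 → limiting reagent.
theoretical n(CO2) = (6/9) × 55.00 = 36.67 mol → 1614 g
% yield = 936 / 1614 × 100 = 57.99 %

58.0 %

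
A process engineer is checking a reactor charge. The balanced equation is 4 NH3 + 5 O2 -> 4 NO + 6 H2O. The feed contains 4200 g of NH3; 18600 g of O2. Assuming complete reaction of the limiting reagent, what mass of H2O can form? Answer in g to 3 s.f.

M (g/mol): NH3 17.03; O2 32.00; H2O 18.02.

n(NH3) = 4200 / 17.03 = 246.6 mol
n(O2) = 18600 / 32.00 = 581.3 mol
n/ν for NH3 = 246.6/4 = 61.65
n/ν for O2 = 581.3/5 = 116.3
Smallest n/ν is NH3 → limiting reagent.
n(H2O) = (6/4) × 246.6 = 369.9 mol
mass = 369.9 × 18.02 = 6666 g

6670 g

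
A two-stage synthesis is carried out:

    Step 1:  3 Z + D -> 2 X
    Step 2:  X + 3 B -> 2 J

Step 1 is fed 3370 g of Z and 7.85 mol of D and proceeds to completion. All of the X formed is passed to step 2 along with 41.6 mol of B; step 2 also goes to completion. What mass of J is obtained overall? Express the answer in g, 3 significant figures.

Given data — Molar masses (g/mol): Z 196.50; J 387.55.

Step 1:
n(Z) = 3370 / 196.50 = 17.15 mol
n(D) = 7.850 mol
n/ν → Z: 5.717, D: 7.850; Z is limiting.
n(X) produced = (2/3) × 17.15 = 11.43 mol
Step 2:
n(X) available = 11.43 mol
n(B) = 41.60 mol
n/ν → X: 11.43, B: 13.87; X is limiting.
n(J) = (2/1) × 11.43 = 22.86 mol
mass = 22.86 × 387.55 = 8859 g

8860 g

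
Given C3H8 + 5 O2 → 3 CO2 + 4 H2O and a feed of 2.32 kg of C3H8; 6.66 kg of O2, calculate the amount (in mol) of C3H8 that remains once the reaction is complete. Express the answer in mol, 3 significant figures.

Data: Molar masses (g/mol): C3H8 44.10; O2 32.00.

11.0 mol

n(C3H8) = 2.320×1000 / 44.10 = 52.61 mol
n(O2) = 6.660×1000 / 32.00 = 208.1 mol
n/ν for C3H8 = 52.61/1 = 52.61
n/ν for O2 = 208.1/5 = 41.62
Smallest n/ν is O2 → limiting reagent.
C3H8 consumed = (1/5) × 208.1 = 41.62 mol
C3H8 remaining = 52.61 − 41.62 = 10.99 mol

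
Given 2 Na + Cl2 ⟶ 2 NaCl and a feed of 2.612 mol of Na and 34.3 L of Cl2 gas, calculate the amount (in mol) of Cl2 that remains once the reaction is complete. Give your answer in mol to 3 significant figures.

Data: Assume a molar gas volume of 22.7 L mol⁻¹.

0.205 mol

n(Na) = 2.612 mol
n(Cl2) = 34.30 / 22.7 = 1.511 mol
n/ν for Na = 2.612/2 = 1.306
n/ν for Cl2 = 1.511/1 = 1.511
Smallest n/ν is Na → limiting reagent.
Cl2 consumed = (1/2) × 2.612 = 1.306 mol
Cl2 remaining = 1.511 − 1.306 = 0.2050 mol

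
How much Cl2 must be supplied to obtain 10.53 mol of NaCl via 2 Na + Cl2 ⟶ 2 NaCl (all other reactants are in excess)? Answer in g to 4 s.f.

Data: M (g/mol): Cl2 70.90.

373.3 g

n(NaCl) = 10.53 mol
n(Cl2) = (1/2) × 10.53 = 5.265 mol
mass = 5.265 × 70.90 = 373.3 g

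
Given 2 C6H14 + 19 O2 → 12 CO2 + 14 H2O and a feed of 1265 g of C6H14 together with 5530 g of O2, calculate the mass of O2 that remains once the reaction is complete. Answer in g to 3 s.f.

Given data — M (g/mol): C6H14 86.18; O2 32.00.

1070 g

n(C6H14) = 1265 / 86.18 = 14.68 mol
n(O2) = 5530 / 32.00 = 172.8 mol
n/ν for C6H14 = 14.68/2 = 7.340
n/ν for O2 = 172.8/19 = 9.095
Smallest n/ν is C6H14 → limiting reagent.
O2 consumed = (19/2) × 14.68 = 139.5 mol
O2 remaining = 172.8 − 139.5 = 33.30 mol
mass = 33.30 × 32.00 = 1066 g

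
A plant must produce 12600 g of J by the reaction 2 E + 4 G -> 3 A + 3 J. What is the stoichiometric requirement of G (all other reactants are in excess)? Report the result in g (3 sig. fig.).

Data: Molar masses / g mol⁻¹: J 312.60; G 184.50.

9920 g

n(J) = 12600 / 312.60 = 40.31 mol
n(G) = (4/3) × 40.31 = 53.75 mol
mass = 53.75 × 184.50 = 9917 g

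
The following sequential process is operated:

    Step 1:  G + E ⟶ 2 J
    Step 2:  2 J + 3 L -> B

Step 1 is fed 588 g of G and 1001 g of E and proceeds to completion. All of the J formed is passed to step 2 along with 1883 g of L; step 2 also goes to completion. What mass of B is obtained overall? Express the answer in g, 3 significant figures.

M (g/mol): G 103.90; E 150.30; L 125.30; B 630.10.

3160 g

Step 1:
n(G) = 588.0 / 103.90 = 5.659 mol
n(E) = 1001 / 150.30 = 6.660 mol
n/ν → G: 5.659, E: 6.660; G is limiting.
n(J) produced = (2/1) × 5.659 = 11.32 mol
Step 2:
n(J) available = 11.32 mol
n(L) = 1883 / 125.30 = 15.03 mol
n/ν → J: 5.660, L: 5.010; L is limiting.
n(B) = (1/3) × 15.03 = 5.010 mol
mass = 5.010 × 630.10 = 3157 g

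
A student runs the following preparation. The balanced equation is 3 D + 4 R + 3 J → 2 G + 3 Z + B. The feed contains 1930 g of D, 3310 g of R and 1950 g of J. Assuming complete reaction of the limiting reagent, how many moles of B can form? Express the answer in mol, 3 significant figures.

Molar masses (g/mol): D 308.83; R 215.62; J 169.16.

2.08 mol

n(D) = 1930 / 308.83 = 6.249 mol
n(R) = 3310 / 215.62 = 15.35 mol
n(J) = 1950 / 169.16 = 11.53 mol
n/ν for D = 6.249/3 = 2.083
n/ν for R = 15.35/4 = 3.838
n/ν for J = 11.53/3 = 3.843
Smallest n/ν is D → limiting reagent.
n(B) = (1/3) × 6.249 = 2.083 mol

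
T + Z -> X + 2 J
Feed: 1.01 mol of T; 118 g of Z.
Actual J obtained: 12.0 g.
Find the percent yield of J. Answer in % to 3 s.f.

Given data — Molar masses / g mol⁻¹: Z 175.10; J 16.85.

52.8 %

n(T) = 1.010 mol
n(Z) = 118.0 / 175.10 = 0.6739 mol
n/ν for T = 1.010/1 = 1.010
n/ν for Z = 0.6739/1 = 0.6739
Smallest n/ν is Z → limiting reagent.
theoretical n(J) = (2/1) × 0.6739 = 1.348 mol → 22.71 g
% yield = 12.0 / 22.71 × 100 = 52.84 %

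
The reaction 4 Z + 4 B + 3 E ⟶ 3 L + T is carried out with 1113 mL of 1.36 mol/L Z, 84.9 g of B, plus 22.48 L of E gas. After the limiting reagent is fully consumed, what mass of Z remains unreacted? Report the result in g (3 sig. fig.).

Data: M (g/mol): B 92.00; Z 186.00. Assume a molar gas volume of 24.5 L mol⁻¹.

n(Z) = 1.36 × 1113/1000 = 1.514 mol
n(B) = 84.90 / 92.00 = 0.9228 mol
n(E) = 22.48 / 24.5 = 0.9176 mol
n/ν for Z = 1.514/4 = 0.3785
n/ν for B = 0.9228/4 = 0.2307
n/ν for E = 0.9176/3 = 0.3059
Smallest n/ν is B → limiting reagent.
Z consumed = (4/4) × 0.9228 = 0.9228 mol
Z remaining = 1.514 − 0.9228 = 0.5912 mol
mass = 0.5912 × 186.00 = 110.0 g

110 g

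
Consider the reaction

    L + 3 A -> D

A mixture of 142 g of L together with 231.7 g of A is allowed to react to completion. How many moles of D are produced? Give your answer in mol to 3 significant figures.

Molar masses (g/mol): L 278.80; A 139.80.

0.509 mol

n(L) = 142.0 / 278.80 = 0.5093 mol
n(A) = 231.7 / 139.80 = 1.657 mol
n/ν for L = 0.5093/1 = 0.5093
n/ν for A = 1.657/3 = 0.5523
Smallest n/ν is L → limiting reagent.
n(D) = (1/1) × 0.5093 = 0.5093 mol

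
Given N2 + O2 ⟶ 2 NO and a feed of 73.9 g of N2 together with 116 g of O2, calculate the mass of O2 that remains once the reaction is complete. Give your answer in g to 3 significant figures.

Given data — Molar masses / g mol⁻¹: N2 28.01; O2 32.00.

n(N2) = 73.90 / 28.01 = 2.638 mol
n(O2) = 116.0 / 32.00 = 3.625 mol
n/ν for N2 = 2.638/1 = 2.638
n/ν for O2 = 3.625/1 = 3.625
Smallest n/ν is N2 → limiting reagent.
O2 consumed = (1/1) × 2.638 = 2.638 mol
O2 remaining = 3.625 − 2.638 = 0.9870 mol
mass = 0.9870 × 32.00 = 31.58 g

31.6 g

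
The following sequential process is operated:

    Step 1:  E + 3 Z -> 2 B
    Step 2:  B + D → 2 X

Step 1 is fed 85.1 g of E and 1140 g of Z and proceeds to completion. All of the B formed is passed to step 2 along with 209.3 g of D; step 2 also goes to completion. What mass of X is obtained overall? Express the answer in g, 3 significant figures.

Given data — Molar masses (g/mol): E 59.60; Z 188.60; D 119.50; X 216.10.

Step 1:
n(E) = 85.10 / 59.60 = 1.428 mol
n(Z) = 1140 / 188.60 = 6.045 mol
n/ν → E: 1.428, Z: 2.015; E is limiting.
n(B) produced = (2/1) × 1.428 = 2.856 mol
Step 2:
n(B) available = 2.856 mol
n(D) = 209.3 / 119.50 = 1.751 mol
n/ν → B: 2.856, D: 1.751; D is limiting.
n(X) = (2/1) × 1.751 = 3.502 mol
mass = 3.502 × 216.10 = 756.8 g

757 g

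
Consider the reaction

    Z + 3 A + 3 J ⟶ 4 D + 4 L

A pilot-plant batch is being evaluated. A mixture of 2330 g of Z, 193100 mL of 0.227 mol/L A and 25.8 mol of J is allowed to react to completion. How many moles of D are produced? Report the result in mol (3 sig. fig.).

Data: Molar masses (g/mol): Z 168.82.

n(Z) = 2330 / 168.82 = 13.80 mol
n(A) = 0.227 × 193100/1000 = 43.83 mol
n(J) = 25.80 mol
n/ν for Z = 13.80/1 = 13.80
n/ν for A = 43.83/3 = 14.61
n/ν for J = 25.80/3 = 8.600
Smallest n/ν is J → limiting reagent.
n(D) = (4/3) × 25.80 = 34.40 mol

34.4 mol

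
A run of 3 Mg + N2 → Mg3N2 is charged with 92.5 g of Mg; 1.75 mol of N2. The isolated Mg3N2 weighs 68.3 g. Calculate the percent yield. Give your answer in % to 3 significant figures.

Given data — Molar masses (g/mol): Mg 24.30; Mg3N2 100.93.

n(Mg) = 92.50 / 24.30 = 3.807 mol
n(N2) = 1.750 mol
n/ν → Mg: 1.269, N2: 1.750; Mg is limiting.
theoretical n(Mg3N2) = (1/3) × 3.807 = 1.269 mol → 128.1 g
% yield = 68.3 / 128.1 × 100 = 53.32 %

53.3 %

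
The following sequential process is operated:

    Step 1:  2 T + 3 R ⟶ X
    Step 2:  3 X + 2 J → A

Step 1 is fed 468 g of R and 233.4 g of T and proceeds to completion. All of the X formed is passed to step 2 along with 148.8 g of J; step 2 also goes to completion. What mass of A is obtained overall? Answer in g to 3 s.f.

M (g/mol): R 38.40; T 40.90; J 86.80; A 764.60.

655 g

Step 1:
n(R) = 468.0 / 38.40 = 12.19 mol
n(T) = 233.4 / 40.90 = 5.707 mol
n/ν for R = 12.19/3 = 4.063
n/ν for T = 5.707/2 = 2.854
Smallest n/ν is T → limiting reagent.
n(X) produced = (1/2) × 5.707 = 2.854 mol
Step 2:
n(X) available = 2.854 mol
n(J) = 148.8 / 86.80 = 1.714 mol
n/ν for X = 2.854/3 = 0.9513
n/ν for J = 1.714/2 = 0.8570
Smallest n/ν is J → limiting reagent.
n(A) = (1/2) × 1.714 = 0.8570 mol
mass = 0.8570 × 764.60 = 655.3 g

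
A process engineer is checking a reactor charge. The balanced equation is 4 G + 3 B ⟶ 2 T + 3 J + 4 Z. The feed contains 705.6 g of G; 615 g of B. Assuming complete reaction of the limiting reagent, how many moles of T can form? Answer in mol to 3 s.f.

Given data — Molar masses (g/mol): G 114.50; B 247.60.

n(G) = 705.6 / 114.50 = 6.162 mol
n(B) = 615.0 / 247.60 = 2.484 mol
n/ν for G = 6.162/4 = 1.541
n/ν for B = 2.484/3 = 0.8280
Smallest n/ν is B → limiting reagent.
n(T) = (2/3) × 2.484 = 1.656 mol

1.66 mol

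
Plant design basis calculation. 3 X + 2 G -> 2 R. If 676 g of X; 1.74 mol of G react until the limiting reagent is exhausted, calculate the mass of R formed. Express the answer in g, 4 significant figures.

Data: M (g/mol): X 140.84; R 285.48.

n(X) = 676.0 / 140.84 = 4.800 mol
n(G) = 1.740 mol
n/ν → X: 1.600, G: 0.8700; G is limiting.
n(R) = (2/2) × 1.740 = 1.740 mol
mass = 1.740 × 285.48 = 496.7 g

496.7 g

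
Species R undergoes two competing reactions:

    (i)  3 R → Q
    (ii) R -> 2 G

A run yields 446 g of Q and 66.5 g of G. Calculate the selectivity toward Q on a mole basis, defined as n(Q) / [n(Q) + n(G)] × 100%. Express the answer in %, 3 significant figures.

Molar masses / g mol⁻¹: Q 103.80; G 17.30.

n(Q) = 446 / 103.80 = 4.297 mol
n(G) = 66.5 / 17.30 = 3.844 mol
selectivity = 4.297/(4.297+3.844) × 100 = 52.78 %

52.8 %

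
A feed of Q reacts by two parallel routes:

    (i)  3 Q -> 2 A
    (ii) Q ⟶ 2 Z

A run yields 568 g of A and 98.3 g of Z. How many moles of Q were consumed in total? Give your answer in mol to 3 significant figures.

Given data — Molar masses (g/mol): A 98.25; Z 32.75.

10.2 mol

n(A) = 568 / 98.25 = 5.781 mol
n(Z) = 98.3 / 32.75 = 3.002 mol
n(Q) via (i) = (3/2)×5.781 = 8.672 mol
n(Q) via (ii) = (1/2)×3.002 = 1.501 mol
total n(Q) = 8.672 + 1.501 = 10.17 mol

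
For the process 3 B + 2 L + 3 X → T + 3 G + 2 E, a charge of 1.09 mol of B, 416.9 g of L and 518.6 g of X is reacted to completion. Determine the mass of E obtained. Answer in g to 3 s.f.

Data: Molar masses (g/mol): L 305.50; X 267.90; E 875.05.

636 g

n(B) = 1.090 mol
n(L) = 416.9 / 305.50 = 1.365 mol
n(X) = 518.6 / 267.90 = 1.936 mol
n/ν for B = 1.090/3 = 0.3633
n/ν for L = 1.365/2 = 0.6825
n/ν for X = 1.936/3 = 0.6453
Smallest n/ν is B → limiting reagent.
n(E) = (2/3) × 1.090 = 0.7267 mol
mass = 0.7267 × 875.05 = 635.9 g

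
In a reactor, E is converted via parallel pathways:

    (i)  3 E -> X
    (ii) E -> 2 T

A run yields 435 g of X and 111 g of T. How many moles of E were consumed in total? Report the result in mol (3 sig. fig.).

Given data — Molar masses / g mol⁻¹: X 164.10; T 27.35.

9.98 mol

n(X) = 435 / 164.10 = 2.651 mol
n(T) = 111 / 27.35 = 4.059 mol
n(E) via (i) = (3/1)×2.651 = 7.953 mol
n(E) via (ii) = (1/2)×4.059 = 2.030 mol
total n(E) = 7.953 + 2.030 = 9.983 mol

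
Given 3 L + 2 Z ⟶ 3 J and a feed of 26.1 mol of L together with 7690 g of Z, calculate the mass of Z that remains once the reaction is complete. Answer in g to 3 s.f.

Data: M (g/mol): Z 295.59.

n(L) = 26.10 mol
n(Z) = 7690 / 295.59 = 26.02 mol
n/ν → L: 8.700, Z: 13.01; L is limiting.
Z consumed = (2/3) × 26.10 = 17.40 mol
Z remaining = 26.02 − 17.40 = 8.620 mol
mass = 8.620 × 295.59 = 2548 g

2550 g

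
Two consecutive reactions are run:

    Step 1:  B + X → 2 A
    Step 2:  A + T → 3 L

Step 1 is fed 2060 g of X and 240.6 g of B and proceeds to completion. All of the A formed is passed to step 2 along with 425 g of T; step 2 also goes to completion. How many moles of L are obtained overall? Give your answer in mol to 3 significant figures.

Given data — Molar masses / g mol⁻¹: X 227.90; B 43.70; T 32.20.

Step 1:
n(X) = 2060 / 227.90 = 9.039 mol
n(B) = 240.6 / 43.70 = 5.506 mol
n/ν → X: 9.039, B: 5.506; B is limiting.
n(A) produced = (2/1) × 5.506 = 11.01 mol
Step 2:
n(A) available = 11.01 mol
n(T) = 425.0 / 32.20 = 13.20 mol
n/ν → A: 11.01, T: 13.20; A is limiting.
n(L) = (3/1) × 11.01 = 33.03 mol

33.0 mol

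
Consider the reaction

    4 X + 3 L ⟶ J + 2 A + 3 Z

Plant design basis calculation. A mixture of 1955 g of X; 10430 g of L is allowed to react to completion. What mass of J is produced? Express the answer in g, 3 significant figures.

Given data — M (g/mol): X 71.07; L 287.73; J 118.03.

812 g

n(X) = 1955 / 71.07 = 27.51 mol
n(L) = 10430 / 287.73 = 36.25 mol
n/ν for X = 27.51/4 = 6.878
n/ν for L = 36.25/3 = 12.08
Smallest n/ν is X → limiting reagent.
n(J) = (1/4) × 27.51 = 6.878 mol
mass = 6.878 × 118.03 = 811.8 g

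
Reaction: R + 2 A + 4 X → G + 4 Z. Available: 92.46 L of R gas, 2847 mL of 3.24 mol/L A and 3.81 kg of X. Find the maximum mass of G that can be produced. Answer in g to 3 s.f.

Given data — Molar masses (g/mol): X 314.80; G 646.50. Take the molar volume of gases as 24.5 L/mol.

1960 g

n(R) = 92.46 / 24.5 = 3.774 mol
n(A) = 3.24 × 2847/1000 = 9.224 mol
n(X) = 3.810×1000 / 314.80 = 12.10 mol
n/ν for R = 3.774/1 = 3.774
n/ν for A = 9.224/2 = 4.612
n/ν for X = 12.10/4 = 3.025
Smallest n/ν is X → limiting reagent.
n(G) = (1/4) × 12.10 = 3.025 mol
mass = 3.025 × 646.50 = 1956 g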